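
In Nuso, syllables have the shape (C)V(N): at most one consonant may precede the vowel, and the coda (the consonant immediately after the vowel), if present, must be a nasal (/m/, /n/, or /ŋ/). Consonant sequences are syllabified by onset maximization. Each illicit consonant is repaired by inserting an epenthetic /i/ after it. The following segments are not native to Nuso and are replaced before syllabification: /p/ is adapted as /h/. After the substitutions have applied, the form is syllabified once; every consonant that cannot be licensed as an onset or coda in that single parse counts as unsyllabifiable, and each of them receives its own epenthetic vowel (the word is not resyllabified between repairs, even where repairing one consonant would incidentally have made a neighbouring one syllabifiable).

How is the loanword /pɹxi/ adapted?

hiɹixi

Substitution: /p/ → /h/, giving /hɹxi/.
Syllabifying with onset maximization leaves /h/, /ɹ/ stranded (only a nasal (/m/, /n/, or /ŋ/) is licensed in coda position; onsets are limited to one consonant).
Inserting the epenthetic vowel yields /h/ → /hi/, /ɹ/ → /ɹi/.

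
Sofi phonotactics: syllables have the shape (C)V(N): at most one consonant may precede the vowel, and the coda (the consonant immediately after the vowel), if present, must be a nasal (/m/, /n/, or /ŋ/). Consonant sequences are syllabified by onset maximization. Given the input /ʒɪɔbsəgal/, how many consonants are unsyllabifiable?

Under (C)V(N), the unsyllabifiable consonants are /b/, /l/ (only a nasal (/m/, /n/, or /ŋ/) is licensed in coda position; onsets are limited to one consonant).

2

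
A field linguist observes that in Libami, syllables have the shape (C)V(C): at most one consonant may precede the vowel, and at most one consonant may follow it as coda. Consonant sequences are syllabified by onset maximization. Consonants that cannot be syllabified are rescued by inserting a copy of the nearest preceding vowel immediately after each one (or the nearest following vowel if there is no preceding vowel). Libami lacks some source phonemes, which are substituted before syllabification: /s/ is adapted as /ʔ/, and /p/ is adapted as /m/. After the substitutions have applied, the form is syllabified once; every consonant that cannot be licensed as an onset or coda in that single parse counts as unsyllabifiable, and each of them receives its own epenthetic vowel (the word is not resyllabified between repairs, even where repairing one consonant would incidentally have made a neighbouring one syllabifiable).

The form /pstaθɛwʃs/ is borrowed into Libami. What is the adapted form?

Substitution: /p/ → /m/, /s/ → /ʔ/, giving /mʔtaθɛwʃʔ/.
Under (C)V(C), the unsyllabifiable consonants are /m/, /ʔ/, /ʃ/, /ʔ/ (at most one coda consonant is licensed; onsets are limited to one consonant).
Each unlicensed consonant becomes the onset of a new syllable: /m/ → /ma/, /ʔ/ → /ʔa/, /ʃ/ → /ʃɛ/, /ʔ/ → /ʔɛ/.

maʔataθɛwʃɛʔɛ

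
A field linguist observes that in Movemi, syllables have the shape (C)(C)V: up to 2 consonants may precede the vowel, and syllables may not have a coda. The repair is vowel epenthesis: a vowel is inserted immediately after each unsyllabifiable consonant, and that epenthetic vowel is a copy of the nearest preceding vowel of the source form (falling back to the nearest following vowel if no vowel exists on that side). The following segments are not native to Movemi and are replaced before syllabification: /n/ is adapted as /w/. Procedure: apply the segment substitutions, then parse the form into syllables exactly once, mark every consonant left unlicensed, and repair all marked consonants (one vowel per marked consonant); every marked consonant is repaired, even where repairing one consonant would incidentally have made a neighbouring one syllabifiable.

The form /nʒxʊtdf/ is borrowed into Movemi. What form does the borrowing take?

wʊʒxʊtʊdʊfʊ

Substitution: /n/ → /w/, giving /wʒxʊtdf/.
Syllabifying with onset maximization leaves /w/, /t/, /d/, /f/ stranded (no codas are permitted; onsets may contain at most 2 consonants).
Inserting the epenthetic vowel yields /w/ → /wʊ/, /t/ → /tʊ/, /d/ → /dʊ/, /f/ → /fʊ/.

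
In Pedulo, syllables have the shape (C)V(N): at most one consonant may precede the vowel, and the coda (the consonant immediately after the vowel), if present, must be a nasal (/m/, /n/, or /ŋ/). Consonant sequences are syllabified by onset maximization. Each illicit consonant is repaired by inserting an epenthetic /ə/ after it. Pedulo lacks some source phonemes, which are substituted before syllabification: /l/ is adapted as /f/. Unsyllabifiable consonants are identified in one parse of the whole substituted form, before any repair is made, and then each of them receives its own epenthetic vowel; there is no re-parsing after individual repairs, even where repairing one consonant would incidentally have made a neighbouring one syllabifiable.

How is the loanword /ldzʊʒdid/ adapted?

Substitution: /l/ → /f/, giving /fdzʊʒdid/.
The consonants /f/, /d/, /ʒ/, /d/ cannot be parsed into a legal (C)V(N) syllable (only a nasal (/m/, /n/, or /ŋ/) is licensed in coda position; onsets are limited to one consonant).
Epenthesis after each stranded consonant: /f/ → /fə/, /d/ → /də/, /ʒ/ → /ʒə/, /d/ → /də/.

fədəzʊʒədidə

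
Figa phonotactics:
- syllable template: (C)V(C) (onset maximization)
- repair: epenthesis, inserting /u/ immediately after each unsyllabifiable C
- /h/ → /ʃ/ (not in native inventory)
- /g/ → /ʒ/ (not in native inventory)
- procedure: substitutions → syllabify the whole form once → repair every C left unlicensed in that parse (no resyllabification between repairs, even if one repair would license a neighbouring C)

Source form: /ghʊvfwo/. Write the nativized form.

ʒuʃʊvfuwo

Substitution: /g/ → /ʒ/, /h/ → /ʃ/, giving /ʒʃʊvfwo/.
Syllabifying with onset maximization leaves /ʒ/, /f/ stranded (at most one coda consonant is licensed; onsets are limited to one consonant).
Inserting the epenthetic vowel yields /ʒ/ → /ʒu/, /f/ → /fu/.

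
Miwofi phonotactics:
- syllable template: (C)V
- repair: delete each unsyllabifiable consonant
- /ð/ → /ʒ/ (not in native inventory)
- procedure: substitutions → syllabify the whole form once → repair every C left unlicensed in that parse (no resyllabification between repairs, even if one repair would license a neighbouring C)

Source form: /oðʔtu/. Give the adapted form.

otu

Substitution: /ð/ → /ʒ/, giving /oʒʔtu/.
The consonants /ʒ/, /ʔ/ cannot be parsed into a legal (C)V syllable (no codas are permitted; onsets are limited to one consonant).
Deleting the stranded consonants removes /ʒ/, /ʔ/.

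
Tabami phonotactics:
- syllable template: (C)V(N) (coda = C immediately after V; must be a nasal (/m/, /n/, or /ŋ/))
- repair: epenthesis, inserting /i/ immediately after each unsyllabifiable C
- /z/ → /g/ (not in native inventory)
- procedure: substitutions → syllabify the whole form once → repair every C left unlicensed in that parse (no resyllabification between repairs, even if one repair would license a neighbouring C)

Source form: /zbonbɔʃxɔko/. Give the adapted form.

gibonbɔʃixɔko

Substitution: /z/ → /g/, giving /gbonbɔʃxɔko/.
The consonants /g/, /ʃ/ cannot be parsed into a legal (C)V(N) syllable (only a nasal (/m/, /n/, or /ŋ/) is licensed in coda position; onsets are limited to one consonant).
Inserting the epenthetic vowel yields /g/ → /gi/, /ʃ/ → /ʃi/.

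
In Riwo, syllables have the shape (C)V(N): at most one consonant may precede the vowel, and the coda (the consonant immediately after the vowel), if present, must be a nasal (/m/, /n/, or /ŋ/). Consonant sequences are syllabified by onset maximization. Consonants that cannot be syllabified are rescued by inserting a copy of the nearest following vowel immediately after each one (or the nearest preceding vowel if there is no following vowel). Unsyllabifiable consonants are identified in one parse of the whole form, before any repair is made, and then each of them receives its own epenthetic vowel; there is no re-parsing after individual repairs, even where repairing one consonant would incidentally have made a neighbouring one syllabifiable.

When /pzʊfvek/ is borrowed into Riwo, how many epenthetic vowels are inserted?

The unsyllabifiable consonants are /p/, /f/, /k/; each receives one epenthetic vowel.

3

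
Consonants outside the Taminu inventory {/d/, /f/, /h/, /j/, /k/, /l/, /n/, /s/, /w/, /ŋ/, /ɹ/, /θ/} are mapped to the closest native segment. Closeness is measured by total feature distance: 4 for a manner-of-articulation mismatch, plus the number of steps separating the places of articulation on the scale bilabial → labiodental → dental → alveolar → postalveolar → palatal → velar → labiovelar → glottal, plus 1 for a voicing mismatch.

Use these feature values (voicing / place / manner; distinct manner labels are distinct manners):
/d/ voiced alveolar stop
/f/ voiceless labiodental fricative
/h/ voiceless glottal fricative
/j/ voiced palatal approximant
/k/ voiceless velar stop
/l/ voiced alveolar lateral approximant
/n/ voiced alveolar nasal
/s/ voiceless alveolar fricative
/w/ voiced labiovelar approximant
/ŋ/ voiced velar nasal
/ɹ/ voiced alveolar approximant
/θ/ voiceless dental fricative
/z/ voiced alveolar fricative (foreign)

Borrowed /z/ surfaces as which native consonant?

s

/s/ is closest: same manner (fricative), place distance 0 (alveolar→alveolar), voicing differs (+1); total 1. Next closest is /θ/ at distance 2.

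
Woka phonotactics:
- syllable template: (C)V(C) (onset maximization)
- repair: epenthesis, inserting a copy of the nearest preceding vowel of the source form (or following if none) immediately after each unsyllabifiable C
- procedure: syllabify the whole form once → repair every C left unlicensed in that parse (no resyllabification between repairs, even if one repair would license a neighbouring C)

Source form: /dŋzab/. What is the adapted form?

Under (C)V(C), the unsyllabifiable consonants are /d/, /ŋ/ (at most one coda consonant is licensed; onsets are limited to one consonant).
Epenthesis after each stranded consonant: /d/ → /da/, /ŋ/ → /ŋa/.

daŋazab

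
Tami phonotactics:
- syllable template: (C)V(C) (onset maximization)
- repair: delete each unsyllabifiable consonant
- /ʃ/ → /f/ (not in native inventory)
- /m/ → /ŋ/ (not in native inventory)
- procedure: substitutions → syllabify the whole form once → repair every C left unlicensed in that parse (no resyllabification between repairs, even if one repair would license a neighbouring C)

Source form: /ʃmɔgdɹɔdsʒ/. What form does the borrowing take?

Substitution: /ʃ/ → /f/, /m/ → /ŋ/, giving /fŋɔgdɹɔdsʒ/.
Syllabifying with onset maximization leaves /f/, /d/, /s/, /ʒ/ stranded (at most one coda consonant is licensed; onsets are limited to one consonant).
Deleting the stranded consonants removes /f/, /d/, /s/, /ʒ/.

ŋɔgɹɔd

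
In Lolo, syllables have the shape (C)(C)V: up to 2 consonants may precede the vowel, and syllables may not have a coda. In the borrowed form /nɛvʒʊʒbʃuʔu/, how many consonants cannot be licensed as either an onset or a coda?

The consonants /ʒ/ cannot be parsed into a legal (C)(C)V syllable (no codas are permitted; onsets may contain at most 2 consonants).

1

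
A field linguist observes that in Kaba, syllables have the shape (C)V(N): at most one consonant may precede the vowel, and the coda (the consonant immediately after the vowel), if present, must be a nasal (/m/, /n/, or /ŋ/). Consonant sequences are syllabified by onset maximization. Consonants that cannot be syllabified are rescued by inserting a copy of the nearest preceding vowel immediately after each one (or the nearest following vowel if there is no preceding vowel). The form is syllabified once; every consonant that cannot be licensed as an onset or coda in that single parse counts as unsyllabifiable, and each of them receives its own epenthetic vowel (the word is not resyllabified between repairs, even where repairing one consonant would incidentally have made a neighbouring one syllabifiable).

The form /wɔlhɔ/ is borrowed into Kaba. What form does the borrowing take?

The consonants /l/ cannot be parsed into a legal (C)V(N) syllable (only a nasal (/m/, /n/, or /ŋ/) is licensed in coda position; onsets are limited to one consonant).
Each unlicensed consonant becomes the onset of a new syllable: /l/ → /lɔ/.

wɔlɔhɔ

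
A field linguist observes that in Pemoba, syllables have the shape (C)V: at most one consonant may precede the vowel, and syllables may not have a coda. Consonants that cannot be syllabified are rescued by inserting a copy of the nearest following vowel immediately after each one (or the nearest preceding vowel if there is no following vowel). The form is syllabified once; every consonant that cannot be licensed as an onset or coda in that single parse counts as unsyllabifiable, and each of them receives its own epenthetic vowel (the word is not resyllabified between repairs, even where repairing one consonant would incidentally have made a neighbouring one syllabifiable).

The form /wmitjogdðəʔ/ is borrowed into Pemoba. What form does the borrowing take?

Under (C)V, the unsyllabifiable consonants are /w/, /t/, /g/, /d/, /ʔ/ (no codas are permitted; onsets are limited to one consonant).
Each unlicensed consonant becomes the onset of a new syllable: /w/ → /wi/, /t/ → /to/, /g/ → /gə/, /d/ → /də/, /ʔ/ → /ʔə/.

wimitojogədəðəʔə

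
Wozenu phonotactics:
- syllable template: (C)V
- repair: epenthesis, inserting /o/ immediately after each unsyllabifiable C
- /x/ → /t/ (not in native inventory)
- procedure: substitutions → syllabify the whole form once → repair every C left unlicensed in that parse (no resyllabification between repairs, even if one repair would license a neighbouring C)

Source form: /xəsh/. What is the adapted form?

təsoho

Substitution: /x/ → /t/, giving /təsh/.
The consonants /s/, /h/ cannot be parsed into a legal (C)V syllable (no codas are permitted; onsets are limited to one consonant).
Each unlicensed consonant becomes the onset of a new syllable: /s/ → /so/, /h/ → /ho/.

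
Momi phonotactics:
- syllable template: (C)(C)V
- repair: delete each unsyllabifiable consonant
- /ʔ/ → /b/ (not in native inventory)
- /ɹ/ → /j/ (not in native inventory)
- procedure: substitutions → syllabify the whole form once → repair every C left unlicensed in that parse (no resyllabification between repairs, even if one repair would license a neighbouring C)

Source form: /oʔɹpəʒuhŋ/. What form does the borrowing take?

ojpəʒu

Substitution: /ʔ/ → /b/, /ɹ/ → /j/, giving /objpəʒuhŋ/.
Syllabifying with onset maximization leaves /b/, /h/, /ŋ/ stranded (no codas are permitted; onsets may contain at most 2 consonants).
Deleting the stranded consonants removes /b/, /h/, /ŋ/.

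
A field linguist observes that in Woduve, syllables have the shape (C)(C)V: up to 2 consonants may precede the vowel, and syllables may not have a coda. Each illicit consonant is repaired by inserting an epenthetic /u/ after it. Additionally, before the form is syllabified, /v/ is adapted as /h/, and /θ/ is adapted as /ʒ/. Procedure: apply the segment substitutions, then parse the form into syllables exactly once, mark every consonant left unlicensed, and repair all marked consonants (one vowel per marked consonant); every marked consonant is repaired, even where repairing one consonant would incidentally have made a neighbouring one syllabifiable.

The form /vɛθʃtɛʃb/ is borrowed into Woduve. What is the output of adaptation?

hɛʒuʃtɛʃubu

Substitution: /v/ → /h/, /θ/ → /ʒ/, giving /hɛʒʃtɛʃb/.
The consonants /ʒ/, /ʃ/, /b/ cannot be parsed into a legal (C)(C)V syllable (no codas are permitted; onsets may contain at most 2 consonants).
Each unlicensed consonant becomes the onset of a new syllable: /ʒ/ → /ʒu/, /ʃ/ → /ʃu/, /b/ → /bu/.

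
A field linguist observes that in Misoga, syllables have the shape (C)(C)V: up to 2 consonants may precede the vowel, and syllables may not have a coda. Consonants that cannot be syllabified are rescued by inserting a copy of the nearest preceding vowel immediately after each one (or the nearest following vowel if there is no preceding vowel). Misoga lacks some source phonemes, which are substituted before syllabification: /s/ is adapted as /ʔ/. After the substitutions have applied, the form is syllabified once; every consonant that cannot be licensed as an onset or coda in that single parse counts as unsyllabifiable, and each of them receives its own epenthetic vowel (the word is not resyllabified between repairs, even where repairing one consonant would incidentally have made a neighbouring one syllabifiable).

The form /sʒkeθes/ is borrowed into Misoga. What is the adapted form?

ʔeʒkeθeʔe

Substitution: /s/ → /ʔ/, giving /ʔʒkeθeʔ/.
The consonants /ʔ/, /ʔ/ cannot be parsed into a legal (C)(C)V syllable (no codas are permitted; onsets may contain at most 2 consonants).
Epenthesis after each stranded consonant: /ʔ/ → /ʔe/, /ʔ/ → /ʔe/.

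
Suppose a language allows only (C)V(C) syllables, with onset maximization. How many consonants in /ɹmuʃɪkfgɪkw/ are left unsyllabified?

Under (C)V(C), the unsyllabifiable consonants are /ɹ/, /f/, /w/ (at most one coda consonant is licensed; onsets are limited to one consonant).

3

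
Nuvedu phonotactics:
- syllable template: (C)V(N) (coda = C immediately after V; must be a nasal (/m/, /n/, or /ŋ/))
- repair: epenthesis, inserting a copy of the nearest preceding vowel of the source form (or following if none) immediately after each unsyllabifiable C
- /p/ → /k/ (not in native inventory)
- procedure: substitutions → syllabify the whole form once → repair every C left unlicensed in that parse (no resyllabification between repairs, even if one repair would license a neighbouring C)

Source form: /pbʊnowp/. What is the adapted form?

kʊbʊnowoko

Substitution: /p/ → /k/, giving /kbʊnowk/.
Syllabifying with onset maximization leaves /k/, /w/, /k/ stranded (only a nasal (/m/, /n/, or /ŋ/) is licensed in coda position; onsets are limited to one consonant).
Epenthesis after each stranded consonant: /k/ → /kʊ/, /w/ → /wo/, /k/ → /ko/.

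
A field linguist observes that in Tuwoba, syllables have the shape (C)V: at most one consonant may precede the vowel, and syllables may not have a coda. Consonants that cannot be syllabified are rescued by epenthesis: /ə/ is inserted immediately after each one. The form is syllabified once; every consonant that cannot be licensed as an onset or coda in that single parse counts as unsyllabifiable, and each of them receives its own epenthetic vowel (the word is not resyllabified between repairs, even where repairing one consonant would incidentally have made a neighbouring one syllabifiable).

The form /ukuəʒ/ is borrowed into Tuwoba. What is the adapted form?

Syllabifying with onset maximization leaves /ʒ/ stranded (no codas are permitted; onsets are limited to one consonant).
Inserting the epenthetic vowel yields /ʒ/ → /ʒə/.

ukuəʒə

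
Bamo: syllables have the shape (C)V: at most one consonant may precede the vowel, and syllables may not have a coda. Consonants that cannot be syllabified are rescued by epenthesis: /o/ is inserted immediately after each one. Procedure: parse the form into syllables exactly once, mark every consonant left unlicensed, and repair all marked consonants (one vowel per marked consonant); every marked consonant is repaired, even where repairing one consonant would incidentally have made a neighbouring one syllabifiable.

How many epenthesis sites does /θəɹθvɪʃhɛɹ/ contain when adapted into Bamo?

4

The unsyllabifiable consonants are /ɹ/, /θ/, /ʃ/, /ɹ/; each receives one epenthetic vowel.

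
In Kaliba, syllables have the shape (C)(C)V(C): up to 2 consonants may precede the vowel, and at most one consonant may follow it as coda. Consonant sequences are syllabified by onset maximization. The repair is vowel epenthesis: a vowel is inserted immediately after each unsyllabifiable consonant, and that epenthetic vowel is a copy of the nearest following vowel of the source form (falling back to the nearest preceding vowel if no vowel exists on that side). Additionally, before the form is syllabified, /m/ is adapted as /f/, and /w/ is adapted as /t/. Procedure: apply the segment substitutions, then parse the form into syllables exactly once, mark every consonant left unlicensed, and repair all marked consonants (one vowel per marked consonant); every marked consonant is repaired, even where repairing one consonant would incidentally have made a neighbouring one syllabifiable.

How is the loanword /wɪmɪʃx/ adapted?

tɪfɪʃxɪ

Substitution: /w/ → /t/, /m/ → /f/, giving /tɪfɪʃx/.
The consonants /x/ cannot be parsed into a legal (C)(C)V(C) syllable (at most one coda consonant is licensed; onsets may contain at most 2 consonants).
Epenthesis after each stranded consonant: /x/ → /xɪ/.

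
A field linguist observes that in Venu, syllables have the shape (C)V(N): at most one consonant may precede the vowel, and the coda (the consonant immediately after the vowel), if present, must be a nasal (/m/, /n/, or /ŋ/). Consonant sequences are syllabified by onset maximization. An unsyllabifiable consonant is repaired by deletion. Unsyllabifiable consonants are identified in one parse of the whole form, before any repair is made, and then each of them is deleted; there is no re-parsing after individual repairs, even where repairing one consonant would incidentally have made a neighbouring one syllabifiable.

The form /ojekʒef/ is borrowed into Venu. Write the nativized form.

ojeʒe

Syllabifying with onset maximization leaves /k/, /f/ stranded (only a nasal (/m/, /n/, or /ŋ/) is licensed in coda position; onsets are limited to one consonant).
Deleting the stranded consonants removes /k/, /f/.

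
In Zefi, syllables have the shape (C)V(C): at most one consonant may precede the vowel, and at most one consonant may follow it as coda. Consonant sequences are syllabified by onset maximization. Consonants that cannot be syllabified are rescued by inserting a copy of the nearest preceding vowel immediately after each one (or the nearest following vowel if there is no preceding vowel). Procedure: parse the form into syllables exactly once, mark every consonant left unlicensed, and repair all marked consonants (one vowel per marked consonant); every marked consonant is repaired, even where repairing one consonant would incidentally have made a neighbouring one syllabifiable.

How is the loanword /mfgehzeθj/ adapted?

mefegehzeθje

Under (C)V(C), the unsyllabifiable consonants are /m/, /f/, /j/ (at most one coda consonant is licensed; onsets are limited to one consonant).
Inserting the epenthetic vowel yields /m/ → /me/, /f/ → /fe/, /j/ → /je/.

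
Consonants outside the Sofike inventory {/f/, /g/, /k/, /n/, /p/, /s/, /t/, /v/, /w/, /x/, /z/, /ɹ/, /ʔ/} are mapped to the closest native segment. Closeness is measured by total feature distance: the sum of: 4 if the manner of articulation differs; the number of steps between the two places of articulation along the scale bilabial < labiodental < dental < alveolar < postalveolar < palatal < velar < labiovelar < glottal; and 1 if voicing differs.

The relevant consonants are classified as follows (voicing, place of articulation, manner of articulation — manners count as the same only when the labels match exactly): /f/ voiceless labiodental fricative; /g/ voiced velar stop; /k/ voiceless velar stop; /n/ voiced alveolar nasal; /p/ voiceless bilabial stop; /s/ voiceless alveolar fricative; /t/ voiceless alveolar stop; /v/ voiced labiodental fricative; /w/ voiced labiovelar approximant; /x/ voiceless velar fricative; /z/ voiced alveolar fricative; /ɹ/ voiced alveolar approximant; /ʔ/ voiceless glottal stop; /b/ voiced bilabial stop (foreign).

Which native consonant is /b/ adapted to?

p

/p/ is closest: same manner (stop), place distance 0 (bilabial→bilabial), voicing differs (+1); total 1. Next closest is /t/ at distance 4.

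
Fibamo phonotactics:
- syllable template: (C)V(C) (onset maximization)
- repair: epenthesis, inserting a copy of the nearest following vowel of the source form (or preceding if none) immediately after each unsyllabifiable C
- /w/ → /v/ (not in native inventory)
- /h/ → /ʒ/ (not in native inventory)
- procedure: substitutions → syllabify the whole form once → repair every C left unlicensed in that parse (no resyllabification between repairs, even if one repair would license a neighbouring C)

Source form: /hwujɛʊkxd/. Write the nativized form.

ʒuvujɛʊkxʊdʊ

Substitution: /h/ → /ʒ/, /w/ → /v/, giving /ʒvujɛʊkxd/.
The consonants /ʒ/, /x/, /d/ cannot be parsed into a legal (C)V(C) syllable (at most one coda consonant is licensed; onsets are limited to one consonant).
Epenthesis after each stranded consonant: /ʒ/ → /ʒu/, /x/ → /xʊ/, /d/ → /dʊ/.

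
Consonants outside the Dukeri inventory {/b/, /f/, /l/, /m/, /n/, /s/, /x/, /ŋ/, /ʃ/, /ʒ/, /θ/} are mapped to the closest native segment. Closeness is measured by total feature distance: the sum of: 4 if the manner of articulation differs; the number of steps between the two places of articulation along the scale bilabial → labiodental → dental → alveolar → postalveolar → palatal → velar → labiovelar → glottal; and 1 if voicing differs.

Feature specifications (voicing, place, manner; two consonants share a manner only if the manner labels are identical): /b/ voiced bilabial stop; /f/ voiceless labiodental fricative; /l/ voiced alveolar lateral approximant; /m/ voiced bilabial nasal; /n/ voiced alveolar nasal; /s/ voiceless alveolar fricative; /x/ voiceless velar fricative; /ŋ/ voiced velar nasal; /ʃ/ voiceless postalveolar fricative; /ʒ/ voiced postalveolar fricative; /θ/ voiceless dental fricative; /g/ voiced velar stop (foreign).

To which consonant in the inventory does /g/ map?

/ŋ/ is closest: manner differs (stop→nasal, +4), place distance 0 (velar→velar), same voicing; total 4. Next closest is /x/ at distance 5.

ŋ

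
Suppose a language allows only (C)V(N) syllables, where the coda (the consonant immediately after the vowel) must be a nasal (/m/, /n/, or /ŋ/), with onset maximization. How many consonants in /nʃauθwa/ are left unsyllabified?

2

Syllabifying with onset maximization leaves /n/, /θ/ stranded (only a nasal (/m/, /n/, or /ŋ/) is licensed in coda position; onsets are limited to one consonant).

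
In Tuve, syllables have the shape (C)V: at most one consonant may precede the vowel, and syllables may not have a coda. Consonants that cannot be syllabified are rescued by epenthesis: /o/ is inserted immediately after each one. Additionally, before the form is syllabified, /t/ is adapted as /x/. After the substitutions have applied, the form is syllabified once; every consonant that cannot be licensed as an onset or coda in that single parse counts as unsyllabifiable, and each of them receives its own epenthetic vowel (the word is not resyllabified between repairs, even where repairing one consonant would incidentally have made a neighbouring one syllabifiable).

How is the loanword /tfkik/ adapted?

Substitution: /t/ → /x/, giving /xfkik/.
The consonants /x/, /f/, /k/ cannot be parsed into a legal (C)V syllable (no codas are permitted; onsets are limited to one consonant).
Each unlicensed consonant becomes the onset of a new syllable: /x/ → /xo/, /f/ → /fo/, /k/ → /ko/.

xofokiko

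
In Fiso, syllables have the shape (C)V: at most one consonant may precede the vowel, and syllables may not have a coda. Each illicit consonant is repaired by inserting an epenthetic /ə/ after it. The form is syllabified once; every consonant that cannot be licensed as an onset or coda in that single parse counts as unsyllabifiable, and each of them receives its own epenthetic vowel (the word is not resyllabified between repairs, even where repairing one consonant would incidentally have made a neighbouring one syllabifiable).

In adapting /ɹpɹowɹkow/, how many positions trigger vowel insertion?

5

The unsyllabifiable consonants are /ɹ/, /p/, /w/, /ɹ/, /w/; each receives one epenthetic vowel.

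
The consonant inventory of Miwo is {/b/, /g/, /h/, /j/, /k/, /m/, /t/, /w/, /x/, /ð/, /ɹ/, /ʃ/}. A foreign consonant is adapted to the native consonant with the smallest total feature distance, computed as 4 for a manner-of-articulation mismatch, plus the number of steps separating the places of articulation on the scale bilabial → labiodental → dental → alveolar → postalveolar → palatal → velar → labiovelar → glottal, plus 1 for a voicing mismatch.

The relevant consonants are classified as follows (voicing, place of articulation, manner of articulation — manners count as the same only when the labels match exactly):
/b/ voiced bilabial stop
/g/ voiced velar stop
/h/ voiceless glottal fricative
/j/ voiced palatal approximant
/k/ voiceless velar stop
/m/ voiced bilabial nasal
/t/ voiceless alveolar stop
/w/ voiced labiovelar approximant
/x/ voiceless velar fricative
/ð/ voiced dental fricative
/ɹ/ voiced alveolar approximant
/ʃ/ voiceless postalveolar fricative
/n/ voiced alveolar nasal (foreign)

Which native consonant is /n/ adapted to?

m

/m/ is closest: same manner (nasal), place distance 3 (alveolar→bilabial), same voicing; total 3. Next closest is /ɹ/ at distance 4.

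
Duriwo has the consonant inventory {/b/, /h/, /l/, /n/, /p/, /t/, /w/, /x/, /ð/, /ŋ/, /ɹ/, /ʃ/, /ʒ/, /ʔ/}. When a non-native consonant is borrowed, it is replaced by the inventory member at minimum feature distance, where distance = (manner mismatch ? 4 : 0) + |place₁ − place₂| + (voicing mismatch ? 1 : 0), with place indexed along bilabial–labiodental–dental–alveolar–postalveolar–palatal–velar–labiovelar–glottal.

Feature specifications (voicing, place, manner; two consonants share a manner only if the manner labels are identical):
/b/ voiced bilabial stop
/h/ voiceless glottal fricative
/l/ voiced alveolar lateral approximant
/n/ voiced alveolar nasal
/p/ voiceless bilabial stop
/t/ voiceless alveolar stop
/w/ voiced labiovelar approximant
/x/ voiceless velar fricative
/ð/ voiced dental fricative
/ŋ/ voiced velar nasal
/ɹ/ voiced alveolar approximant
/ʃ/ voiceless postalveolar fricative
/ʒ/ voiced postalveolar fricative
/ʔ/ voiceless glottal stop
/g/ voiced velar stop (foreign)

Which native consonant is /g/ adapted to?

ʔ

/ʔ/ is closest: same manner (stop), place distance 2 (velar→glottal), voicing differs (+1); total 3. Next closest is /t/ at distance 4.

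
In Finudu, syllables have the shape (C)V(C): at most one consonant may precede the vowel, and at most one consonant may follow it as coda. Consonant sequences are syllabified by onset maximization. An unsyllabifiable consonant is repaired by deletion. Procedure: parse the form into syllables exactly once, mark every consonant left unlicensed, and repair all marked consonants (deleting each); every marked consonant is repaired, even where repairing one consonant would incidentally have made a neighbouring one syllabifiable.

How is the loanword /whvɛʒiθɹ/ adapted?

The consonants /w/, /h/, /ɹ/ cannot be parsed into a legal (C)V(C) syllable (at most one coda consonant is licensed; onsets are limited to one consonant).
Each unlicensed consonant is deleted: /w/, /h/, /ɹ/.

vɛʒiθ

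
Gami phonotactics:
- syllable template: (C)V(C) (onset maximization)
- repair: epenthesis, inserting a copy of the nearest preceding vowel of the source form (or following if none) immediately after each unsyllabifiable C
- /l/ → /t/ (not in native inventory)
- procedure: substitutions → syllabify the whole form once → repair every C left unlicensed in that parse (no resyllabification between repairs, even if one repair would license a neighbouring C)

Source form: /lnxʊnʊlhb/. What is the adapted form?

tʊnʊxʊnʊthʊbʊ

Substitution: /l/ → /t/, giving /tnxʊnʊthb/.
The consonants /t/, /n/, /h/, /b/ cannot be parsed into a legal (C)V(C) syllable (at most one coda consonant is licensed; onsets are limited to one consonant).
Inserting the epenthetic vowel yields /t/ → /tʊ/, /n/ → /nʊ/, /h/ → /hʊ/, /b/ → /bʊ/.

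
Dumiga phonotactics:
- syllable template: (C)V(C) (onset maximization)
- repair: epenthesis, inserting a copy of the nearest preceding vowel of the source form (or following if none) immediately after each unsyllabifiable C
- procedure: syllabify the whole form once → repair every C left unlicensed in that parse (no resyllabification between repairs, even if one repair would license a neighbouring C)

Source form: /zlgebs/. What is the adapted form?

Under (C)V(C), the unsyllabifiable consonants are /z/, /l/, /s/ (at most one coda consonant is licensed; onsets are limited to one consonant).
Epenthesis after each stranded consonant: /z/ → /ze/, /l/ → /le/, /s/ → /se/.

zelegebse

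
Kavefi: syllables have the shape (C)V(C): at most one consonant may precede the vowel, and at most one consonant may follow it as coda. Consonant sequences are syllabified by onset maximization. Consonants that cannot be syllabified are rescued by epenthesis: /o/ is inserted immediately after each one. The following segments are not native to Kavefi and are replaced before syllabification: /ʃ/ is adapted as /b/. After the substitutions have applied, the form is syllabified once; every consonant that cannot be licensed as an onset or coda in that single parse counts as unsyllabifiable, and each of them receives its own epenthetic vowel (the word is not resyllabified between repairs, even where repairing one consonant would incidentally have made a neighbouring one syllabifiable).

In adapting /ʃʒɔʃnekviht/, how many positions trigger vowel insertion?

2

After substitution the input is /bʒɔbnekviht/.
The unsyllabifiable consonants are /b/, /t/; each receives one epenthetic vowel.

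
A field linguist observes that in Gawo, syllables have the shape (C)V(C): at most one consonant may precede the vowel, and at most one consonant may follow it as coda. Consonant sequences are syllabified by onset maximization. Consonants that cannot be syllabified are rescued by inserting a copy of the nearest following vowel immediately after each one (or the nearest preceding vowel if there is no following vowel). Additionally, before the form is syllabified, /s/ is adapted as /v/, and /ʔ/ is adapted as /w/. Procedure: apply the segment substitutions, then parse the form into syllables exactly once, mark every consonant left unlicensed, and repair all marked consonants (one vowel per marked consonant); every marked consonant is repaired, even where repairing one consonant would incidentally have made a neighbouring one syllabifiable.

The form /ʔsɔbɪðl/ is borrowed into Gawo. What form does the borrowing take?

Substitution: /ʔ/ → /w/, /s/ → /v/, giving /wvɔbɪðl/.
Syllabifying with onset maximization leaves /w/, /l/ stranded (at most one coda consonant is licensed; onsets are limited to one consonant).
Epenthesis after each stranded consonant: /w/ → /wɔ/, /l/ → /lɪ/.

wɔvɔbɪðlɪ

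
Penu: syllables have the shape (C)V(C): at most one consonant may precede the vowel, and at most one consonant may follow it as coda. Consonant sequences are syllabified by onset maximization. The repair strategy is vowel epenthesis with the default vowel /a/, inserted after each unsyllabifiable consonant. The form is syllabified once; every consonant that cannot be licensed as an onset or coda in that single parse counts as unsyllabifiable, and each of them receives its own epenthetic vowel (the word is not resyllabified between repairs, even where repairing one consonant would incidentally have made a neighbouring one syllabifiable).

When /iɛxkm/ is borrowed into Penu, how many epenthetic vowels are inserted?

The unsyllabifiable consonants are /k/, /m/; each receives one epenthetic vowel.

2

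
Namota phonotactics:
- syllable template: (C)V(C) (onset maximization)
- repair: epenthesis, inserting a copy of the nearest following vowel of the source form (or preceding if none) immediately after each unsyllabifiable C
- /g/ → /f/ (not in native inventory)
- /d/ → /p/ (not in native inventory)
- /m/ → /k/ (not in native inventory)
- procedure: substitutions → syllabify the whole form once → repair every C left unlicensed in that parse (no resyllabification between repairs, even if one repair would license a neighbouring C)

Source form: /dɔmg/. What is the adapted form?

pɔkfɔ

Substitution: /d/ → /p/, /m/ → /k/, /g/ → /f/, giving /pɔkf/.
Syllabifying with onset maximization leaves /f/ stranded (at most one coda consonant is licensed; onsets are limited to one consonant).
Epenthesis after each stranded consonant: /f/ → /fɔ/.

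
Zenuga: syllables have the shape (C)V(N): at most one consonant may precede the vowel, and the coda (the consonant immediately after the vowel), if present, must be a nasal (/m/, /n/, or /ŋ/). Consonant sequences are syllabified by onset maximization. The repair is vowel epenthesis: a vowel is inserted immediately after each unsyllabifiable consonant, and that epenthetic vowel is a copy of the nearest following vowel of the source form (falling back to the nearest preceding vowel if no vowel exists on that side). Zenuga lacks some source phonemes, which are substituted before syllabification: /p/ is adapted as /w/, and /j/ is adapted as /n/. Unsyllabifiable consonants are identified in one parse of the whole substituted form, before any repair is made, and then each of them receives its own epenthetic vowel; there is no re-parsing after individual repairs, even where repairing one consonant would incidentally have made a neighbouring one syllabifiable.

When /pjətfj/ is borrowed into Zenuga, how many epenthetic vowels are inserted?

4

After substitution the input is /wnətfn/.
The unsyllabifiable consonants are /w/, /t/, /f/, /n/; each receives one epenthetic vowel.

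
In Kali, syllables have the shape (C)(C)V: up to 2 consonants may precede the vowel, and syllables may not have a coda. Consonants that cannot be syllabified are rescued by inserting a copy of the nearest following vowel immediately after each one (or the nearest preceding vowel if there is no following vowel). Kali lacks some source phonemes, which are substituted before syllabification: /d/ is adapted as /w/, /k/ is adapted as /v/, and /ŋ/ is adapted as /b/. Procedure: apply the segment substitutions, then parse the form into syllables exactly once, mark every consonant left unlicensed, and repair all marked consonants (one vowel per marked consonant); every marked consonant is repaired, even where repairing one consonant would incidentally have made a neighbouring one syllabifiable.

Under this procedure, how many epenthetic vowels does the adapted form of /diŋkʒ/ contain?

After substitution the input is /wibvʒ/.
The unsyllabifiable consonants are /b/, /v/, /ʒ/; each receives one epenthetic vowel.

3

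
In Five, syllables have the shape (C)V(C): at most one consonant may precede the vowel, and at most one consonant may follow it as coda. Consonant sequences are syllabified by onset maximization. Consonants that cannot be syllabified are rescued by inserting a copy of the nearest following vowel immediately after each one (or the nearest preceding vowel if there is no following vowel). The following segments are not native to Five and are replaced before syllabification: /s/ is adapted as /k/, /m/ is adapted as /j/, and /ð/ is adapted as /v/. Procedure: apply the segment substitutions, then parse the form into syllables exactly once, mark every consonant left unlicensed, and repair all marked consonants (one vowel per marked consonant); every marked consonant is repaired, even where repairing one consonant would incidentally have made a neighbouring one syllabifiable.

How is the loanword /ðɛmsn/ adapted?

vɛjkɛnɛ

Substitution: /ð/ → /v/, /m/ → /j/, /s/ → /k/, giving /vɛjkn/.
The consonants /k/, /n/ cannot be parsed into a legal (C)V(C) syllable (at most one coda consonant is licensed; onsets are limited to one consonant).
Epenthesis after each stranded consonant: /k/ → /kɛ/, /n/ → /nɛ/.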